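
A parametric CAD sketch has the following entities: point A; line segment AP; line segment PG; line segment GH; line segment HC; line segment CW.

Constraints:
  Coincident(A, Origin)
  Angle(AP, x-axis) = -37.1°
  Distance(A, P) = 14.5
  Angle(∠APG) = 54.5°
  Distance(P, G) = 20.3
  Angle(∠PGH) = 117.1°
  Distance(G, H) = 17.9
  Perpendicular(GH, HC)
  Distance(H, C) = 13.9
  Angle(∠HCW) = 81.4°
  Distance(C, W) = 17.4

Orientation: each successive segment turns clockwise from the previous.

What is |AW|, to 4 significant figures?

6.406

A is at the origin; AP runs at -37.1° with length 14.5, so P = (11.56, -8.747). ∠APG = 54.5° gives PG at -162.6° from the x-axis; with |PG| = 20.3, G = (-7.806, -14.82). ∠PGH = 117.1° gives GH at 134.5° from the x-axis; with |GH| = 17.9, H = (-20.35, -2.050). GH is perpendicular to HC, so HC runs at 44.50°; with |HC| = 13.9, C = (-10.44, 7.693). ∠HCW = 81.4° gives CW at -54.10° from the x-axis; with |CW| = 17.4, W = (-0.2353, -6.402). Then |AW| = |W − A| = 6.406.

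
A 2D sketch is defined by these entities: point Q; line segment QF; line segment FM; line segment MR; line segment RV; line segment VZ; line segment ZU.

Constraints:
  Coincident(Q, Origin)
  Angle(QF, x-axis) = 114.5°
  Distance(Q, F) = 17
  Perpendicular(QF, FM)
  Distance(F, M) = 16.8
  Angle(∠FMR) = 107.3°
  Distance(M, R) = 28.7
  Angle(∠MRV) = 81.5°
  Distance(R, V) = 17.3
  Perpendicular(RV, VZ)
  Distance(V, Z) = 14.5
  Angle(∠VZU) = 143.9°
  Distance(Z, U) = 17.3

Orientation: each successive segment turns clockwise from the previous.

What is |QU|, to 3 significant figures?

21.7

Q is at the origin; QF runs at 114.5° with length 17.0, so F = (-7.05, 15.5). QF ⟂ FM, so FM runs at 24.5°; with |FM| = 16.8, M = (8.24, 22.4). ∠FMR = 107.3° gives MR at -48.2° from the x-axis; with |MR| = 28.7, R = (27.4, 1.04). ∠MRV = 81.5° gives RV at -147° from the x-axis; with |RV| = 17.3, V = (12.9, -8.46). RV ⟂ VZ, so VZ runs at 123°; with |VZ| = 14.5, Z = (4.95, 3.66). ∠VZU = 143.9° gives ZU at 87.2° from the x-axis; with |ZU| = 17.3, U = (5.79, 20.9). Then |QU| = |U − Q| = 21.7.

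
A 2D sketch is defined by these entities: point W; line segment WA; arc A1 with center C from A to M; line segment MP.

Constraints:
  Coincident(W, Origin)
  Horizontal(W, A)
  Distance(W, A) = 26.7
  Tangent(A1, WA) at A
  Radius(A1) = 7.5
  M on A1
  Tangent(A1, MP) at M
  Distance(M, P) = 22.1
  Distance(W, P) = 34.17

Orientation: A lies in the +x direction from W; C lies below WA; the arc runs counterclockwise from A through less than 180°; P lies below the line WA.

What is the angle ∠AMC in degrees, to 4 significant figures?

46.71°

W is at the origin; WA is horizontal with |WA| = 26.7 and A on the +x side, so A = (26.70, 0.000). Tangency of A1 to WA means the radius CA is perpendicular to WA, so C = A + (0, -7.5) = (26.70, -7.500). Since CM ⟂ MP (tangency), |CP| = √(7.5² + 22.1²) = 23.34 regardless of where M sits on A1. So P lies on both circle(W, 34.17) and circle(C, 23.34); the below-WA intersection is P = (17.89, -29.11). M is the foot of the tangent from P: M = (19.21, -7.051).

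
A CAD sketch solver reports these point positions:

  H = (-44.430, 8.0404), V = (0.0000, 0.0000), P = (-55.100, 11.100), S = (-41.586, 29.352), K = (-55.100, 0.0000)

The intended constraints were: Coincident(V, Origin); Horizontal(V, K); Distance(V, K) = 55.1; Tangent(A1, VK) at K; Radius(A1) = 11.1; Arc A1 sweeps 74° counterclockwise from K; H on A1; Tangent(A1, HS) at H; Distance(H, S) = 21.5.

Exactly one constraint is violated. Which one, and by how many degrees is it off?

Tangent(A1, HS) at H — off by 8.40°.

V = (0.00, 0.00) ✓; V.y = 0.00, K.y = 0.00 ✓; |VK| = 55.10 ✓; ∠(PK, KV) = 90.00° ✓; |PK| = 11.10 ✓; bearing(P→H) − bearing(P→K) = 74.00° ✓; |PH| = 11.10 ✓; ∠(PH, HS) = 81.60° ✗; |HS| = 21.50 ✓.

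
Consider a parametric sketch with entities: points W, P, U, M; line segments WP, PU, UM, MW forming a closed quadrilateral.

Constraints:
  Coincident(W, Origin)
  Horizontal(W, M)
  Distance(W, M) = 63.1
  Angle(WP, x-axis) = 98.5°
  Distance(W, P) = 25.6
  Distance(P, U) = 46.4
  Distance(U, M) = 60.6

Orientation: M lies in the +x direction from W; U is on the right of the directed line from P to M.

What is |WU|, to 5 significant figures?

20.910

Checks: |PU| = 46.40 ✓; |UM| = 60.60 ✓.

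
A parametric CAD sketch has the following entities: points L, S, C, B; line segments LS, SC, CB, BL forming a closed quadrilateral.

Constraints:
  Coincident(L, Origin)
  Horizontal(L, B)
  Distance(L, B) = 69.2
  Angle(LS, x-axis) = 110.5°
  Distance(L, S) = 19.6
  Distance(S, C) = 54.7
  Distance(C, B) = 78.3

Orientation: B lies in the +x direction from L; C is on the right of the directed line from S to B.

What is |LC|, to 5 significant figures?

35.955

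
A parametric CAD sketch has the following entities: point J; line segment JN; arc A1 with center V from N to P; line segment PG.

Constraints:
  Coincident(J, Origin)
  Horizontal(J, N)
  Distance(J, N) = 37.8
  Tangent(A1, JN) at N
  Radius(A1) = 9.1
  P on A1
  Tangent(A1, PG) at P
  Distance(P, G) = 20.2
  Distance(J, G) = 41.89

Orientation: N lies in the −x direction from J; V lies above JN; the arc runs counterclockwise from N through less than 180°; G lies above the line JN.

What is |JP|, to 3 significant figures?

30.2

Checks: |VP| = 9.100 ✓; ∠(VP, PG) = 90.00° ✓; |PG| = 20.20 ✓; |JG| = 41.89 ✓.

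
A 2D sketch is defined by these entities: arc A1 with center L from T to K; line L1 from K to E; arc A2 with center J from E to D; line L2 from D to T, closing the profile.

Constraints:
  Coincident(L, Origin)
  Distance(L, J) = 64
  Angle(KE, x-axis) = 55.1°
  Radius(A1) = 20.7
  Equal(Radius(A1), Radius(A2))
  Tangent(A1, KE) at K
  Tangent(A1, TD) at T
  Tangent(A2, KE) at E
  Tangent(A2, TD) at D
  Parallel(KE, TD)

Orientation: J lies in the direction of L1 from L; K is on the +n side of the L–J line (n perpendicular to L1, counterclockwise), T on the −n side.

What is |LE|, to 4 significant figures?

67.26

The slot axis is L1's direction at 55.1°, so u = (cos 55.1°, sin 55.1°) = (0.5721, 0.8202) and n = (−sin 55.1°, cos 55.1°) = (-0.8202, 0.5721). L is at the origin and J lies 64.0 along u from L, so J = 64.0·u = (36.62, 52.49). Tangency of A1 to both parallel lines with radius 20.7 puts K and T at L ± 20.7·n: K = (-16.98, 11.84), T = (16.98, -11.84). Equal radii place E and D the same way about J: E = J + 20.7·n = (19.64, 64.33), D = J − 20.7·n = (53.59, 40.65). Then |LE| = |E − L| = 67.26.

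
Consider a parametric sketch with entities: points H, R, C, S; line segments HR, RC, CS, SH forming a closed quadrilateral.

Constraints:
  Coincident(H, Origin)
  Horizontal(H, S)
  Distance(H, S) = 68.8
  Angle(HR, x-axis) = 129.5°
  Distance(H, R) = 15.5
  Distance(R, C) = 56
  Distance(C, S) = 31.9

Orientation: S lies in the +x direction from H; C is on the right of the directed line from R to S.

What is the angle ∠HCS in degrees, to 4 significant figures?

135.9°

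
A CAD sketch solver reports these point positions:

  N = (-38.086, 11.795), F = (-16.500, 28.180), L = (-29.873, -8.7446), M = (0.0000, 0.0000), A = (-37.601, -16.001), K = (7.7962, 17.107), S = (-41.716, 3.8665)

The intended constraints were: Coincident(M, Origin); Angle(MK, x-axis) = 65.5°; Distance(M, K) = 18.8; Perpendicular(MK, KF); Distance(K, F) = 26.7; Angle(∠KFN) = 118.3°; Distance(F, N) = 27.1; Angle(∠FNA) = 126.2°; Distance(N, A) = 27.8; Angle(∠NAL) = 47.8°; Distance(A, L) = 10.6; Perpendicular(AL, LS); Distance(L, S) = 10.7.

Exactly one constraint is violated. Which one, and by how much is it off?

Distance(L, S) = 10.7 — off by 6.60.

M = (0.00, 0.00) ✓; MK at 65.50° ✓; |MK| = 18.80 ✓; ∠(MK, KF) = 90.00° ✓; |KF| = 26.70 ✓; ∠KFN = 118.3° ✓; |FN| = 27.10 ✓; ∠FNA = 126.2° ✓; |NA| = 27.80 ✓; ∠NAL = 47.80° ✓; |AL| = 10.60 ✓; ∠(AL, LS) = 90.00° ✓; |LS| = 17.30 ✗.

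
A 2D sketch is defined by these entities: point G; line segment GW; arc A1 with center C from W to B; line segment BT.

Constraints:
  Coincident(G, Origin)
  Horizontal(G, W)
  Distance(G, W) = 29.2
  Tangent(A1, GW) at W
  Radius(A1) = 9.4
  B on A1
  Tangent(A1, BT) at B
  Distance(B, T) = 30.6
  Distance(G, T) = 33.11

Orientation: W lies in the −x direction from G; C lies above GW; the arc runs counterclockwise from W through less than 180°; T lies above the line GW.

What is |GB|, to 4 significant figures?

21.45

G is at the origin; G and W share the same y with |GW| = 29.2 and W on the −x side, so W = (-29.20, 0.000). Since A1 is tangent to GW there, CW ⟂ GW, so C = W + (0, 9.4) = (-29.20, 9.400). Since CB ⟂ BT (tangency), |CT| = √(9.4² + 30.6²) = 32.01 regardless of where B sits on A1. So T lies on both circle(G, 33.11) and circle(C, 32.01); the above-GW intersection is T = (-6.915, 32.38). B is the foot of the tangent from T: B = (-20.83, 5.126).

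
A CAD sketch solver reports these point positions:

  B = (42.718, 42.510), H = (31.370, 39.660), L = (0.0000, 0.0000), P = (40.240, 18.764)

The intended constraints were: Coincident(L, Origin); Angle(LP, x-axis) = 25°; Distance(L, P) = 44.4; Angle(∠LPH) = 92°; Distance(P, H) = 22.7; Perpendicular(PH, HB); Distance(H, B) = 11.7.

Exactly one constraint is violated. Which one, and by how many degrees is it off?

Perpendicular(PH, HB) — off by 8.90°.

L = (0.00, 0.00) ✓; LP at 25.00° ✓; |LP| = 44.40 ✓; ∠LPH = 92.00° ✓; |PH| = 22.70 ✓; ∠(PH, HB) = 98.90° ✗; |HB| = 11.70 ✓.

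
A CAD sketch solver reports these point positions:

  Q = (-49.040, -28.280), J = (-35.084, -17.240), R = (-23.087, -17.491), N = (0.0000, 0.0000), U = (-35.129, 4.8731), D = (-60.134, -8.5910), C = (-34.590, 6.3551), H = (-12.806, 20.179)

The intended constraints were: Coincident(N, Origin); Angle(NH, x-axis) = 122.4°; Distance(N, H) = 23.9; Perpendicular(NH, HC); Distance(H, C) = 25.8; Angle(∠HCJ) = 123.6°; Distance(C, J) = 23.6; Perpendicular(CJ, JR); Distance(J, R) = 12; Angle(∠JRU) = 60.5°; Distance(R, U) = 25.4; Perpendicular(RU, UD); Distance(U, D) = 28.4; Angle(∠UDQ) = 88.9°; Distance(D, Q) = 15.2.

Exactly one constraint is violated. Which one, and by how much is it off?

Distance(D, Q) = 15.2 — off by 7.40.

N = (0.00, 0.00) ✓; NH at 122.4° ✓; |NH| = 23.90 ✓; ∠(NH, HC) = 90.00° ✓; |HC| = 25.80 ✓; ∠HCJ = 123.6° ✓; |CJ| = 23.60 ✓; ∠(CJ, JR) = 90.00° ✓; |JR| = 12.00 ✓; ∠JRU = 60.50° ✓; |RU| = 25.40 ✓; ∠(RU, UD) = 90.00° ✓; |UD| = 28.40 ✓; ∠UDQ = 88.90° ✓; |DQ| = 22.60 ✗.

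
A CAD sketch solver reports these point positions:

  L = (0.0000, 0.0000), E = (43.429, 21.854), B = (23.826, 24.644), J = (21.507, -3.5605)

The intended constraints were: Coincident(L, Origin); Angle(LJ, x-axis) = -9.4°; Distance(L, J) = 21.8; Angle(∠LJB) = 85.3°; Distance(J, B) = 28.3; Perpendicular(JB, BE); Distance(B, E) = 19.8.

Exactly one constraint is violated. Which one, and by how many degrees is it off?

Perpendicular(JB, BE) — off by 3.40°.

L = (0.00, 0.00) ✓; LJ at -9.400° ✓; |LJ| = 21.80 ✓; ∠LJB = 85.30° ✓; |JB| = 28.30 ✓; ∠(JB, BE) = 93.40° ✗; |BE| = 19.80 ✓.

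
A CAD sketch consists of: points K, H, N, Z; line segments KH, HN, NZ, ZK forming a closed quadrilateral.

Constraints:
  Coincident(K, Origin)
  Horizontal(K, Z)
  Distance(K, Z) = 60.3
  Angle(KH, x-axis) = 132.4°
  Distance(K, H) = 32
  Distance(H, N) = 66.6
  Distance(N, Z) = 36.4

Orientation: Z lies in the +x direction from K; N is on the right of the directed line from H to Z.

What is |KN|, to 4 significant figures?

35.13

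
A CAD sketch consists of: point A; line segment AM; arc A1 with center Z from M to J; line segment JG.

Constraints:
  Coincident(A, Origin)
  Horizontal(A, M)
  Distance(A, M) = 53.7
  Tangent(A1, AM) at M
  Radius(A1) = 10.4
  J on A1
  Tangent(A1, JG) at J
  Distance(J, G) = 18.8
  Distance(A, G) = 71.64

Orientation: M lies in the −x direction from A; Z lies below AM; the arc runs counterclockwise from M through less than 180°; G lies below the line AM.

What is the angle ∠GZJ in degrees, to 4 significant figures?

61.05°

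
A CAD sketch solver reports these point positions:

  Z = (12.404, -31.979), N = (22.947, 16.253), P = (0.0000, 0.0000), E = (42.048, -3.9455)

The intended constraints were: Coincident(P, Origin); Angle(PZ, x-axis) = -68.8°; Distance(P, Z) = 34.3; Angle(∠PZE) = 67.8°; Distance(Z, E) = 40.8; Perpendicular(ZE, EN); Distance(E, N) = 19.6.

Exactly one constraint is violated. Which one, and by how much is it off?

Distance(E, N) = 19.6 — off by 8.20.

P = (0.00, 0.00) ✓; PZ at -68.80° ✓; |PZ| = 34.30 ✓; ∠PZE = 67.80° ✓; |ZE| = 40.80 ✓; ∠(ZE, EN) = 90.00° ✓; |EN| = 27.80 ✗.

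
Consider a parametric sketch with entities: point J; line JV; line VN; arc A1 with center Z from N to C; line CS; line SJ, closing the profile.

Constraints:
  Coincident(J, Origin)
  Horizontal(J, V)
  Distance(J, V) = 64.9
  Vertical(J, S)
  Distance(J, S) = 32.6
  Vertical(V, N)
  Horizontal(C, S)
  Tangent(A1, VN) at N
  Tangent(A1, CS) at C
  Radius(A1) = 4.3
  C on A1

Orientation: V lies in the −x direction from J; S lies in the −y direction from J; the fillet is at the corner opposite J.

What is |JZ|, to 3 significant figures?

66.9

J is at the origin; J and V share the same y with |JV| = 64.9 and V on the −x side, so V = (-64.9, 0.00). JS is vertical with |JS| = 32.6 and S on the −y side, so S = (0.00, -32.6). The virtual corner opposite J is at (-64.9, -32.6). The tangent condition forces ZN to be normal to VN and tangency of A1 to CS means the radius ZC is perpendicular to CS, with radius 4.3, so the center Z sits 4.3 in from both sides at Z = (-60.6, -28.3). Then |JZ| = |Z − J| = 66.9.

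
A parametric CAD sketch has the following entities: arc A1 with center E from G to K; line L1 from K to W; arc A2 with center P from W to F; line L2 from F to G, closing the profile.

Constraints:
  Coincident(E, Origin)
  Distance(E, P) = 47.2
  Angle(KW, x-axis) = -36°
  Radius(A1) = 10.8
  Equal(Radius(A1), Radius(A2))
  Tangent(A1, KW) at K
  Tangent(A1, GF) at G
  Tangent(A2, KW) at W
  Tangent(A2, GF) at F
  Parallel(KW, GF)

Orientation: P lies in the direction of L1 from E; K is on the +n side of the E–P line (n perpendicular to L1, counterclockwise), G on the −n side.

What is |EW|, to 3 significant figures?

48.4

The slot axis is L1's direction at -36.0°, so u = (cos -36.0°, sin -36.0°) = (0.809, -0.588) and n = (−sin -36.0°, cos -36.0°) = (0.588, 0.809). E is at the origin and P lies 47.2 along u from E, so P = 47.2·u = (38.2, -27.7). Tangency of A1 to both parallel lines with radius 10.8 puts K and G at E ± 10.8·n: K = (6.35, 8.74), G = (-6.35, -8.74). Equal radii place W and F the same way about P: W = P + 10.8·n = (44.5, -19.0), F = P − 10.8·n = (31.8, -36.5). Then |EW| = |W − E| = 48.4.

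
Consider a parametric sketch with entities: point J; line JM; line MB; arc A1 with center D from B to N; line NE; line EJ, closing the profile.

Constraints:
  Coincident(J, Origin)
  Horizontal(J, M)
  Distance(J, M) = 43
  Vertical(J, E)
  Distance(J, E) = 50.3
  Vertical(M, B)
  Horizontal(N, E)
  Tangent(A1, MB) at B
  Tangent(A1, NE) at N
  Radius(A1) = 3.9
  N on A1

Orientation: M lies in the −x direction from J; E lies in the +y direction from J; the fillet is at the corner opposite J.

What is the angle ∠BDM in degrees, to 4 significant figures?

85.20°

J is at the origin; J and M share the same y with |JM| = 43.0 and M on the −x side, so M = (-43.00, 0.000). J and E share the same x with |JE| = 50.3 and E on the +y side, so E = (0.000, 50.30). The virtual corner opposite J is at (-43.00, 50.30). Tangency of A1 to MB means the radius DB is perpendicular to MB and tangency of A1 to NE means the radius DN is perpendicular to NE, with radius 3.9, so the center D sits 3.9 in from both sides at D = (-39.10, 46.40). That places the tangent points at B = (-43.00, 46.40) on MB and N = (-39.10, 50.30) on NE. Then cos ∠BDM = DB·DM / (|DB||DM|), giving 85.20°.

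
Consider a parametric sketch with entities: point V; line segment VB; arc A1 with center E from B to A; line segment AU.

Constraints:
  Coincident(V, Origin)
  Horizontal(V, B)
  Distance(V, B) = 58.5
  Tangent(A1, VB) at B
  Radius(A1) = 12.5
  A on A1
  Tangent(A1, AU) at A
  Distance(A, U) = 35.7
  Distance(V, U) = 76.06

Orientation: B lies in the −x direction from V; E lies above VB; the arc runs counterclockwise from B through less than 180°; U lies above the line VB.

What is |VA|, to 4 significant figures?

49.28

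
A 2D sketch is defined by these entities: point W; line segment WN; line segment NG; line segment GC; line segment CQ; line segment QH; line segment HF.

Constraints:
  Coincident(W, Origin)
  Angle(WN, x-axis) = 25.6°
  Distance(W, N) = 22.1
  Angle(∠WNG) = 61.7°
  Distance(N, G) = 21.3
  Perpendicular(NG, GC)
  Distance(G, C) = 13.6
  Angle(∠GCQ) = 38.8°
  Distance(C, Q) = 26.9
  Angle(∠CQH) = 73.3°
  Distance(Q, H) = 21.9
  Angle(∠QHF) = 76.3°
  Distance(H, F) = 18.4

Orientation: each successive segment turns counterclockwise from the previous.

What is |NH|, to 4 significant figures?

29.25

∠GCQ = 38.8° gives CQ at 15.10° from the x-axis; with |CQ| = 26.9, Q = (20.68, 18.12). ∠CQH = 73.3° gives QH at 121.8° from the x-axis; with |QH| = 21.9, H = (9.138, 36.73). Then |NH| = |H − N| = 29.25.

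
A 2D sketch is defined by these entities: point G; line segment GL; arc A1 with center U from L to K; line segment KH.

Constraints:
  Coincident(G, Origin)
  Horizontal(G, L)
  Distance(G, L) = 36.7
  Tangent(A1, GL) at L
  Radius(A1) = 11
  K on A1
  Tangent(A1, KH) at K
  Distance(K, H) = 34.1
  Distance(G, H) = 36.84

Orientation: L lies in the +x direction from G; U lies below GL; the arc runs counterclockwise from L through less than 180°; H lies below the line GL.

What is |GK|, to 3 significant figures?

27.7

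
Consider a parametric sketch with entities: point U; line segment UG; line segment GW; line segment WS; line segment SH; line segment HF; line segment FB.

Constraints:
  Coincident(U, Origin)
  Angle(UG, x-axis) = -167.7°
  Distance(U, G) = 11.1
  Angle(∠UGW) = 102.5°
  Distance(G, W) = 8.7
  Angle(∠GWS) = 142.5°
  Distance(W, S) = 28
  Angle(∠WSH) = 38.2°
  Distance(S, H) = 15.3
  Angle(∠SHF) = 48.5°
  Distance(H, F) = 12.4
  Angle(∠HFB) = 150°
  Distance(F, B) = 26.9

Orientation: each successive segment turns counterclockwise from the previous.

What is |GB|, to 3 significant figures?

49.1

U is at the origin; UG runs at -167.7° with length 11.1, so G = (-10.8, -2.36). ∠UGW = 102.5° gives GW at -90.2° from the x-axis; with |GW| = 8.7, W = (-10.9, -11.1). ∠GWS = 142.5° gives WS at -52.7° from the x-axis; with |WS| = 28.0, S = (6.09, -33.3). ∠WSH = 38.2° gives SH at 89.1° from the x-axis; with |SH| = 15.3, H = (6.33, -18.0). ∠SHF = 48.5° gives HF at -139° from the x-axis; with |HF| = 12.4, F = (-3.08, -26.1). ∠HFB = 150.0° gives FB at -109° from the x-axis; with |FB| = 26.9, B = (-12.0, -51.5). Then |GB| = |B − G| = 49.1.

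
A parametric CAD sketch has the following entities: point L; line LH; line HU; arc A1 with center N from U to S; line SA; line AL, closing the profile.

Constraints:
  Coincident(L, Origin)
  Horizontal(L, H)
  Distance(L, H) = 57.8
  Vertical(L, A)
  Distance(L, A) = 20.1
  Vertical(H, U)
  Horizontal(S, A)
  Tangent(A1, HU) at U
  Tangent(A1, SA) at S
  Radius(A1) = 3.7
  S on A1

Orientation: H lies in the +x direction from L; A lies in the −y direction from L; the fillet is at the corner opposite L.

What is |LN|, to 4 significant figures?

56.53

L is at the origin; L and H share the same y with |LH| = 57.8 and H on the +x side, so H = (57.80, 0.000). LA is vertical with |LA| = 20.1 and A on the −y side, so A = (0.000, -20.10). The virtual corner opposite L is at (57.80, -20.10). Since A1 is tangent to HU there, NU ⟂ HU and A1 meets SA tangentially, so NS is at right angles to SA, with radius 3.7, so the center N sits 3.7 in from both sides at N = (54.10, -16.40). Then |LN| = |N − L| = 56.53.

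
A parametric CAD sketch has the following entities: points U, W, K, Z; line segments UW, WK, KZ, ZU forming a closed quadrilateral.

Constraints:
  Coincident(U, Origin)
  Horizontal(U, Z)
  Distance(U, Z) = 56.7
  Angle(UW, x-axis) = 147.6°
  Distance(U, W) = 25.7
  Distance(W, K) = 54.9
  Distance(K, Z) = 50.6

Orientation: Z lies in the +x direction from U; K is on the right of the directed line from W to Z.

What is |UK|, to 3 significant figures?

31.1

Checks: |WK| = 54.90 ✓; |KZ| = 50.60 ✓.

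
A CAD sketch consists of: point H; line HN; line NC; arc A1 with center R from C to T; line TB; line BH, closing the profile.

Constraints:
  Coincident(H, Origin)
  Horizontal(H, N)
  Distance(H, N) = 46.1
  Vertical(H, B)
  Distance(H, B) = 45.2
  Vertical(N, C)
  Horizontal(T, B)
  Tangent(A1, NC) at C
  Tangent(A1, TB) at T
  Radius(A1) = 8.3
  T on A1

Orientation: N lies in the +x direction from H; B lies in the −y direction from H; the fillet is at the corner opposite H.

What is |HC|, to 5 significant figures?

59.049

The virtual corner opposite H is at (46.100, -45.200). The tangent condition forces RC to be normal to NC and A1 meets TB tangentially, so RT is at right angles to TB, with radius 8.3, so the center R sits 8.3 in from both sides at R = (37.800, -36.900). That places the tangent points at C = (46.100, -36.900) on NC and T = (37.800, -45.200) on TB. Then |HC| = |C − H| = 59.049.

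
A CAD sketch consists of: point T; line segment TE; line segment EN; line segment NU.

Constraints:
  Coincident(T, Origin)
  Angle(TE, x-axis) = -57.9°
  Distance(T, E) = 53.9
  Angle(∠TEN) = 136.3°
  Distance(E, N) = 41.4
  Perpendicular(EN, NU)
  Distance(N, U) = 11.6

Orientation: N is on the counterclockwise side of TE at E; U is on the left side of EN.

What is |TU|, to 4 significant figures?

84.36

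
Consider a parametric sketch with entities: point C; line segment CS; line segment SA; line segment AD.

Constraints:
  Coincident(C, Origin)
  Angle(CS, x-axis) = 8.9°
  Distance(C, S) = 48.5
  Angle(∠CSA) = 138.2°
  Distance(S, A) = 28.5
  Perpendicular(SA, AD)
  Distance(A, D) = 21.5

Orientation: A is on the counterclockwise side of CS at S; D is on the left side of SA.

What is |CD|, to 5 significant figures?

65.556

C is at the origin; CS runs at 8.9° with length 48.5, so S = 48.5·(cos 8.9°, sin 8.9°) = (47.916, 7.5035). ∠CSA = 138.2°, so SA runs at 8.9° + (180° − 138.2°) = 50.700° from the x-axis; with |SA| = 28.5, A = S + 28.5·(cos 50.700°, sin 50.700°) = (65.967, 29.558). SA is perpendicular to AD; with |AD| = 21.5 on the left of SA, D = A + 21.5·(-0.77384, 0.63338) = (49.330, 43.176). Then |CD| = |D − C| = 65.556.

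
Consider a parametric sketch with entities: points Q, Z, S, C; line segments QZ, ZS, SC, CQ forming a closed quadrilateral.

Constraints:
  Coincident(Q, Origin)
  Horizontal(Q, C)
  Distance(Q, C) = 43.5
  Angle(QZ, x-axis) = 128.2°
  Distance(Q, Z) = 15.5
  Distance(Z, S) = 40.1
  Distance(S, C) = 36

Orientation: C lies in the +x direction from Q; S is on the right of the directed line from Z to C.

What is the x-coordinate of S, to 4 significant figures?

13.82

Q is at the origin; QC is horizontal with |QC| = 43.5 and C in +x, so C = (43.5, 0). QZ runs at 128.2° with |QZ| = 15.5, so Z = (-9.585, 12.18). S is determined by |ZS| = 40.1 and |SC| = 36.0 together: it lies at the intersection of circle(Z, 40.1) and circle(C, 36.0). With |ZC| = 54.46, the foot of the radical line on ZC is 30.10 from Z and the perpendicular offset is √(40.1² − 30.10²) = 26.50. Taking the right-of-ZC solution: S = (13.82, -20.38).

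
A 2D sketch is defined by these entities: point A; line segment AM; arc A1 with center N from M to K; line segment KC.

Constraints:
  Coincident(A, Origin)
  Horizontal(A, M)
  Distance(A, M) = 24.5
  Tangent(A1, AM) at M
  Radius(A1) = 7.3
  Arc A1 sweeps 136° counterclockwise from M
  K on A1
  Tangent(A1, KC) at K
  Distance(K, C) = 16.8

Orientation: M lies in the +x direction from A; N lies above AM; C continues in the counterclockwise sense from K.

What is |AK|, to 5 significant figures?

32.124

Tangency of A1 to AM means the radius NM is perpendicular to AM, so N = M + (0, 7.3) = (24.500, 7.3000). On A1, M sits at bearing -90° from N; a 136° counterclockwise sweep puts K at bearing 46°, so K = N + 7.3·(cos 46°, sin 46°) = (29.571, 12.551). Then |AK| = |K − A| = 32.124.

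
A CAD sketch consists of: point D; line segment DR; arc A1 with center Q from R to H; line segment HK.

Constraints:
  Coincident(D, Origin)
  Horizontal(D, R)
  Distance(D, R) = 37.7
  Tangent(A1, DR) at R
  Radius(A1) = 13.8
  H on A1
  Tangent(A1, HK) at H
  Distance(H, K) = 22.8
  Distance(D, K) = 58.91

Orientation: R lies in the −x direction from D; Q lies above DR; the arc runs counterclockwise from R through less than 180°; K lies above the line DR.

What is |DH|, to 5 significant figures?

36.197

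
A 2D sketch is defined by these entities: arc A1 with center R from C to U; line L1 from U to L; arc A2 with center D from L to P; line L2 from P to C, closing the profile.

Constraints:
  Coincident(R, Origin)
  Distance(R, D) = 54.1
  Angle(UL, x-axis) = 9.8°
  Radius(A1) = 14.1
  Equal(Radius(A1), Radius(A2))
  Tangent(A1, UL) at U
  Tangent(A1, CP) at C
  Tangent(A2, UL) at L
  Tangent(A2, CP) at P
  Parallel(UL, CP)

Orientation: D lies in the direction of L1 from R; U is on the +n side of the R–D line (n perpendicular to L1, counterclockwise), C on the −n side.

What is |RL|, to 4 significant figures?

55.91

Tangency of A1 to both parallel lines with radius 14.1 puts U and C at R ± 14.1·n: U = (-2.400, 13.89), C = (2.400, -13.89). Equal radii place L and P the same way about D: L = D + 14.1·n = (50.91, 23.10), P = D − 14.1·n = (55.71, -4.686). Then |RL| = |L − R| = 55.91.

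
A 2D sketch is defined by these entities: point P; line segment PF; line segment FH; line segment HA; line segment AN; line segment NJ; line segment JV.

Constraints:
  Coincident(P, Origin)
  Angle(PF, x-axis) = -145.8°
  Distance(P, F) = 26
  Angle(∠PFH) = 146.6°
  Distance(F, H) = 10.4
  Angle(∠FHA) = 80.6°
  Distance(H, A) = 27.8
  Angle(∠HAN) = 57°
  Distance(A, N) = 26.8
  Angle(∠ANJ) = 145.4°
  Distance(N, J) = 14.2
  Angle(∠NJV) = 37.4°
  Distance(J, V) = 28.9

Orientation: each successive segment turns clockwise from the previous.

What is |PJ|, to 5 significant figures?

19.343

P is at the origin; PF runs at -145.8° with length 26.0, so F = (-21.504, -14.614). ∠PFH = 146.6° gives FH at -179.20° from the x-axis; with |FH| = 10.4, H = (-31.903, -14.759). ∠FHA = 80.6° gives HA at 81.400° from the x-axis; with |HA| = 27.8, A = (-27.746, 12.728). ∠HAN = 57.0° gives AN at -41.600° from the x-axis; with |AN| = 26.8, N = (-7.7050, -5.0652). ∠ANJ = 145.4° gives NJ at -76.200° from the x-axis; with |NJ| = 14.2, J = (-4.3178, -18.855). Then |PJ| = |J − P| = 19.343.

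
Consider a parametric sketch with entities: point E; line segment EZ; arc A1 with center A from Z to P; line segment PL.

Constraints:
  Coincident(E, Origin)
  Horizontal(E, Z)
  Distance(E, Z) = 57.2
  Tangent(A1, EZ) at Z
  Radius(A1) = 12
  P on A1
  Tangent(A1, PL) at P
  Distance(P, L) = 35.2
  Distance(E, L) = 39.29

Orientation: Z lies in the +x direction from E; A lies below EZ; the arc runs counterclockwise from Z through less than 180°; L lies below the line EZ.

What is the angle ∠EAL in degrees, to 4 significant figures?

41.51°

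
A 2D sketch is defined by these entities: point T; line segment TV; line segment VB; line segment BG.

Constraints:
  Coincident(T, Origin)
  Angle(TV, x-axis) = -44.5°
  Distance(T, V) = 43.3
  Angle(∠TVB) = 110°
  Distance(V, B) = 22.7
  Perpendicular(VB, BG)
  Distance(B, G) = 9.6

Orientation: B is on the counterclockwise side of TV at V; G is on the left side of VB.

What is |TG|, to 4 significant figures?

48.72

∠TVB = 110.0°, so VB runs at -44.5° + (180° − 110.0°) = 25.50° from the x-axis; with |VB| = 22.7, B = V + 22.7·(cos 25.50°, sin 25.50°) = (51.37, -20.58). VB is perpendicular to BG; with |BG| = 9.6 on the left of VB, G = B + 9.6·(-0.4305, 0.9026) = (47.24, -11.91). Then |TG| = |G − T| = 48.72.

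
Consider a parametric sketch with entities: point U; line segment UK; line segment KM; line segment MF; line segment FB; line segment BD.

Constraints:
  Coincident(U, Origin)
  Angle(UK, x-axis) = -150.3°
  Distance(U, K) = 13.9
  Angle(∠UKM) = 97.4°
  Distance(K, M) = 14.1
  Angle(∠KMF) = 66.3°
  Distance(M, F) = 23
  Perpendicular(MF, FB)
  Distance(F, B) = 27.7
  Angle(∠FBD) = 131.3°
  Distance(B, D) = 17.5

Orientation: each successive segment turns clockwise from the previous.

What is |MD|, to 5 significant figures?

40.468

U is at the origin; UK runs at -150.3° with length 13.9, so K = (-12.074, -6.8869). ∠UKM = 97.4° gives KM at 127.10° from the x-axis; with |KM| = 14.1, M = (-20.579, 4.3591). ∠KMF = 66.3° gives MF at 13.400° from the x-axis; with |MF| = 23.0, F = (1.7946, 9.6893). The perpendicularity gives FB at right angles to MF, so FB runs at -76.600°; with |FB| = 27.7, B = (8.2141, -17.257). ∠FBD = 131.3° gives BD at -125.30° from the x-axis; with |BD| = 17.5, D = (-1.8985, -31.539). Then |MD| = |D − M| = 40.468.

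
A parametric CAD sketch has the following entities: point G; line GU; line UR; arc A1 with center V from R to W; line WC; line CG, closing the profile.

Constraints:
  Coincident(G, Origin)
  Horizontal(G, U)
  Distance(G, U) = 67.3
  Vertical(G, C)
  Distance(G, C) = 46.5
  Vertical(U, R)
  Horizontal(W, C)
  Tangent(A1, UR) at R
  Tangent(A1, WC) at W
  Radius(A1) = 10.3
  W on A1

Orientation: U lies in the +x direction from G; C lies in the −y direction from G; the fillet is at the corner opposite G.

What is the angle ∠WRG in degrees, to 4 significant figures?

73.28°

G is at the origin; G and U share the same y with |GU| = 67.3 and U on the +x side, so U = (67.30, 0.000). GC is vertical with |GC| = 46.5 and C on the −y side, so C = (0.000, -46.50). The virtual corner opposite G is at (67.30, -46.50). The tangent condition forces VR to be normal to UR and the tangent condition forces VW to be normal to WC, with radius 10.3, so the center V sits 10.3 in from both sides at V = (57.00, -36.20). That places the tangent points at R = (67.30, -36.20) on UR and W = (57.00, -46.50) on WC. Then cos ∠WRG = RW·RG / (|RW||RG|), giving 73.28°.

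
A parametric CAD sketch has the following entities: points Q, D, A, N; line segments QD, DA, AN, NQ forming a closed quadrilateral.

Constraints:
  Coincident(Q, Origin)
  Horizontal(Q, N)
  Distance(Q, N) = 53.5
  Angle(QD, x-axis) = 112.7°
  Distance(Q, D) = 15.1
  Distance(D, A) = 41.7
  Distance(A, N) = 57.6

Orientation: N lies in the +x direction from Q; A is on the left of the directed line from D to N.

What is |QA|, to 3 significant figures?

50.8

Checks: QD at 112.7° ✓; |DA| = 41.70 ✓; |AN| = 57.60 ✓.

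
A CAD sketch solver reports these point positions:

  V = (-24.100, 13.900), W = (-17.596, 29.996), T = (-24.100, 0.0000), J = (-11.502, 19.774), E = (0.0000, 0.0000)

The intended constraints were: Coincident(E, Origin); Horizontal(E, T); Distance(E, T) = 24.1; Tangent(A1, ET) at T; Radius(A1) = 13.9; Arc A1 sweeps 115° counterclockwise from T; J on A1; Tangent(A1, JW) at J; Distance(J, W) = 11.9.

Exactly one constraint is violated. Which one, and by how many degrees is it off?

Tangent(A1, JW) at J — off by 5.80°.

E = (0.00, 0.00) ✓; E.y = 0.00, T.y = 0.00 ✓; |ET| = 24.10 ✓; ∠(VT, TE) = 90.00° ✓; |VT| = 13.90 ✓; bearing(V→J) − bearing(V→T) = 115.0° ✓; |VJ| = 13.90 ✓; ∠(VJ, JW) = 84.20° ✗; |JW| = 11.90 ✓.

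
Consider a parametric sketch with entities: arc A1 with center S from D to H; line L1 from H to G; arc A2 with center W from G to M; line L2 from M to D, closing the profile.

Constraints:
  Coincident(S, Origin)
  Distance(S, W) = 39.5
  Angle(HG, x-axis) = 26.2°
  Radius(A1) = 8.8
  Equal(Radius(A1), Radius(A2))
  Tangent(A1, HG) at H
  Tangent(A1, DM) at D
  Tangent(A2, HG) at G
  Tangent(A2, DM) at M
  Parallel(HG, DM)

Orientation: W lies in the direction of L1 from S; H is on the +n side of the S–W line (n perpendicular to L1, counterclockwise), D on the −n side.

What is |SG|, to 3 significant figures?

40.5

Tangency of A1 to both parallel lines with radius 8.8 puts H and D at S ± 8.8·n: H = (-3.89, 7.90), D = (3.89, -7.90). Equal radii place G and M the same way about W: G = W + 8.8·n = (31.6, 25.3), M = W − 8.8·n = (39.3, 9.54). Then |SG| = |G − S| = 40.5.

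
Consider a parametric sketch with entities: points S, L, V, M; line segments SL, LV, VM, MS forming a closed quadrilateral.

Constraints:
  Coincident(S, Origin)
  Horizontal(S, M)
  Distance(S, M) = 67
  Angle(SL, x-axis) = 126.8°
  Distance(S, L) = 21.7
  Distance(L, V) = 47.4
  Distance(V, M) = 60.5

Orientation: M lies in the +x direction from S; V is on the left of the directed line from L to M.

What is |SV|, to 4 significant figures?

51.43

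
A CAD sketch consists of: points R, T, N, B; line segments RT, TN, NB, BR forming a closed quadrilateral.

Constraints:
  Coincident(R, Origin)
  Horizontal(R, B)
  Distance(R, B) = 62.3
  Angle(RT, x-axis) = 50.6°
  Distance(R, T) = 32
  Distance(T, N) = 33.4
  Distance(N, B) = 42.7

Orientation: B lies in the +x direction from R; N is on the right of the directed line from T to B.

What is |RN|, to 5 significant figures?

22.249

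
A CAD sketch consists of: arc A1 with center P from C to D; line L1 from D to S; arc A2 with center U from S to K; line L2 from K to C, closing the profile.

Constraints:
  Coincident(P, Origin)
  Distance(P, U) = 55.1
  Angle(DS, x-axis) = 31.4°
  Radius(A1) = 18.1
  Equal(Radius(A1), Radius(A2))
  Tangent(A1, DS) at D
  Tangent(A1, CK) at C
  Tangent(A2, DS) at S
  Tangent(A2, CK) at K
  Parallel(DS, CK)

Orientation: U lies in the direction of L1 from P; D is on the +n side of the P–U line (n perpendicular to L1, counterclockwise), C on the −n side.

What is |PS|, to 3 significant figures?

58.0

The slot axis is L1's direction at 31.4°, so u = (cos 31.4°, sin 31.4°) = (0.854, 0.521) and n = (−sin 31.4°, cos 31.4°) = (-0.521, 0.854). P is at the origin and U lies 55.1 along u from P, so U = 55.1·u = (47.0, 28.7). Tangency of A1 to both parallel lines with radius 18.1 puts D and C at P ± 18.1·n: D = (-9.43, 15.4), C = (9.43, -15.4). Equal radii place S and K the same way about U: S = U + 18.1·n = (37.6, 44.2), K = U − 18.1·n = (56.5, 13.3). Then |PS| = |S − P| = 58.0.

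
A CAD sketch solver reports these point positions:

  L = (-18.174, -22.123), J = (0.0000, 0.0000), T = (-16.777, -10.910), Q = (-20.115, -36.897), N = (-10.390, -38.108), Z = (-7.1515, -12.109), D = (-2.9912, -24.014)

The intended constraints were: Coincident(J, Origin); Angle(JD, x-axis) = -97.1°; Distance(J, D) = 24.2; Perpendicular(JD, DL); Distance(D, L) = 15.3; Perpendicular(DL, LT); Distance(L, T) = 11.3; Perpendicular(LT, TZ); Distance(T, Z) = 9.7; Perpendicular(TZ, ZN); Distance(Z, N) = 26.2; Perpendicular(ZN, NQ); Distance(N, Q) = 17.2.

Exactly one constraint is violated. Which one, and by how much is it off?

Distance(N, Q) = 17.2 — off by 7.40.

J = (0.00, 0.00) ✓; JD at -97.10° ✓; |JD| = 24.20 ✓; ∠(JD, DL) = 90.00° ✓; |DL| = 15.30 ✓; ∠(DL, LT) = 90.00° ✓; |LT| = 11.30 ✓; ∠(LT, TZ) = 90.00° ✓; |TZ| = 9.700 ✓; ∠(TZ, ZN) = 90.00° ✓; |ZN| = 26.20 ✓; ∠(ZN, NQ) = 90.00° ✓; |NQ| = 9.800 ✗.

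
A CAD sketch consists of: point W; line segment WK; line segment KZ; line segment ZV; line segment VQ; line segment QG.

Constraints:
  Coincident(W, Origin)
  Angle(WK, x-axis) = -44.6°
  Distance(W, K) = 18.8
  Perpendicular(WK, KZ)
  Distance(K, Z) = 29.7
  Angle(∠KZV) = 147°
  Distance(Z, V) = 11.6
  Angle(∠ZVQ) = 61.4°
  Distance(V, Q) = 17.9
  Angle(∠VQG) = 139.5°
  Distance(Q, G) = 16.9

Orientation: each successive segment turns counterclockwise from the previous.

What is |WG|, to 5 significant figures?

10.376

∠ZVQ = 61.4° gives VQ at -163.00° from the x-axis; with |VQ| = 17.9, Q = (19.455, 14.076). ∠VQG = 139.5° gives QG at -122.50° from the x-axis; with |QG| = 16.9, G = (10.374, -0.17700). Then |WG| = |G − W| = 10.376.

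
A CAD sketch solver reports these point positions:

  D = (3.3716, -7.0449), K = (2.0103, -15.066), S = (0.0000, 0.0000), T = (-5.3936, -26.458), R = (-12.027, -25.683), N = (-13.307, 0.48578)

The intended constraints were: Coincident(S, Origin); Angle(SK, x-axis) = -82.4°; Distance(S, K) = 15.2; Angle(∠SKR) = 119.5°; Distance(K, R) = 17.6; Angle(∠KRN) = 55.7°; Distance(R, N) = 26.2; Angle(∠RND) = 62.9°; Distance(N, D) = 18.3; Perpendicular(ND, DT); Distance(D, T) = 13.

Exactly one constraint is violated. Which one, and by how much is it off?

Distance(D, T) = 13 — off by 8.30.

S = (0.00, 0.00) ✓; SK at -82.40° ✓; |SK| = 15.20 ✓; ∠SKR = 119.5° ✓; |KR| = 17.60 ✓; ∠KRN = 55.70° ✓; |RN| = 26.20 ✓; ∠RND = 62.90° ✓; |ND| = 18.30 ✓; ∠(ND, DT) = 90.00° ✓; |DT| = 21.30 ✗.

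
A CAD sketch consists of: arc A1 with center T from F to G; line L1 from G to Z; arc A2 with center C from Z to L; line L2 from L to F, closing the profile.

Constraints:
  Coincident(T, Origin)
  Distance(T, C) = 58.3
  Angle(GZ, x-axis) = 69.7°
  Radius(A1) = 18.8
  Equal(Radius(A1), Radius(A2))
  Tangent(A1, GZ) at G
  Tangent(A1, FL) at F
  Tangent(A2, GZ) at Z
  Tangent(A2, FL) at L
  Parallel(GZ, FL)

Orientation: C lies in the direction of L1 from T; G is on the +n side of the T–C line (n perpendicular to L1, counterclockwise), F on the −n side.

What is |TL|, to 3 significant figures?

61.3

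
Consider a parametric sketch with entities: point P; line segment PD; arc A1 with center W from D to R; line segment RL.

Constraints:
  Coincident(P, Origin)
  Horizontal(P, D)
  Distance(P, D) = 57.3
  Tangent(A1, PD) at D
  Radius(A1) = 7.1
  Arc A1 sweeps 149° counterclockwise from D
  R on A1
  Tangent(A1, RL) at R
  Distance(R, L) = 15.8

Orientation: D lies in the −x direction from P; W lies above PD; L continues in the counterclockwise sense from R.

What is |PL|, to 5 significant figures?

70.489

P is at the origin; P and D share the same y with |PD| = 57.3 and D on the −x side, so D = (-57.300, 0.0000). Tangency of A1 to PD means the radius WD is perpendicular to PD, so W = D + (0, 7.1) = (-57.300, 7.1000). On A1, D sits at bearing -90° from W; a 149° counterclockwise sweep puts R at bearing 59°, so R = W + 7.1·(cos 59°, sin 59°) = (-53.643, 13.186). The tangent condition forces WR to be normal to RL, so RL runs along (−sin 59°, cos 59°); with |RL| = 15.8, L = (-67.186, 21.323). Then |PL| = |L − P| = 70.489.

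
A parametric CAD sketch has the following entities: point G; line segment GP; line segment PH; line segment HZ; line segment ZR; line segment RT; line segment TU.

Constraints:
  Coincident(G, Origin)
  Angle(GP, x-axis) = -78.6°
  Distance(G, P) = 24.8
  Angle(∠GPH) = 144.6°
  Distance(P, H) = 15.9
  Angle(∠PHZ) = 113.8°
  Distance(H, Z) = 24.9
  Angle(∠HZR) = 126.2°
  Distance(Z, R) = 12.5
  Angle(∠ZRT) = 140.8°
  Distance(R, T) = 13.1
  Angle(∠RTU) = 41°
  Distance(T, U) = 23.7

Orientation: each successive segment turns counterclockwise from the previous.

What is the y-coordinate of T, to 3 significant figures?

-1.52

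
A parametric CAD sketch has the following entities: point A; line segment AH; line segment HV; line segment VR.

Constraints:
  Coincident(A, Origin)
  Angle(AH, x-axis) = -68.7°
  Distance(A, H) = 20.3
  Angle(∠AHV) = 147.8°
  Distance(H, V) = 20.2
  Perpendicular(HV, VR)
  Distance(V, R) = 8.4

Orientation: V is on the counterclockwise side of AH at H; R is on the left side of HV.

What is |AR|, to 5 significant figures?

37.456

A is at the origin; AH runs at -68.7° with length 20.3, so H = 20.3·(cos -68.7°, sin -68.7°) = (7.3740, -18.913). ∠AHV = 147.8°, so HV runs at -68.7° + (180° − 147.8°) = -36.500° from the x-axis; with |HV| = 20.2, V = H + 20.2·(cos -36.500°, sin -36.500°) = (23.612, -30.929). HV is perpendicular to VR; with |VR| = 8.4 on the left of HV, R = V + 8.4·(0.59482, 0.80386) = (28.608, -24.176). Then |AR| = |R − A| = 37.456.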